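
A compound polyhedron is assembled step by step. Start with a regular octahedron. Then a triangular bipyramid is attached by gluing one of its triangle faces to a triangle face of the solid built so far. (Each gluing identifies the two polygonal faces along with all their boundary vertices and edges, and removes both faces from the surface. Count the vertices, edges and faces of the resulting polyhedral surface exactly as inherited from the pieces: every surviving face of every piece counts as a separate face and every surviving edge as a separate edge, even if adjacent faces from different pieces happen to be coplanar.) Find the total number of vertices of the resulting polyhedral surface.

8

A regular octahedron: V=6, E=12, F=8.
Attach a triangular bipyramid (V=5, E=9, F=6) along a 3-gon: merge 3 vertices and 3 edges, delete both glued faces → V=8, E=18, F=12.
Check: V − E + F = 8 − 18 + 12 = 2.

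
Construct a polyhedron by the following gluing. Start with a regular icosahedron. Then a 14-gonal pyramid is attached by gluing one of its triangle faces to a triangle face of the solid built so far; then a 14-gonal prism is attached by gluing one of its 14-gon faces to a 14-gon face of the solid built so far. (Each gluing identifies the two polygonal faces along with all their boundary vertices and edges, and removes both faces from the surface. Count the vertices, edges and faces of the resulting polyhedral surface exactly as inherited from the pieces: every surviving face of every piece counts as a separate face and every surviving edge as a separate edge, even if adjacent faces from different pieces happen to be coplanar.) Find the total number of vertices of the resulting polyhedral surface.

A regular icosahedron: V=12, E=30, F=20.
Attach a 14-gonal pyramid (V=15, E=28, F=15) along a 3-gon: merge 3 vertices and 3 edges, delete both glued faces → V=24, E=55, F=33.
Attach a 14-gonal prism (V=28, E=42, F=16) along a 14-gon: merge 14 vertices and 14 edges, delete both glued faces → V=38, E=83, F=47.
Check: V − E + F = 38 − 83 + 47 = 2.

38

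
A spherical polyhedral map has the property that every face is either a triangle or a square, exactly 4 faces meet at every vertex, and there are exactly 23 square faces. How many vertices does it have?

Let x be the number of triangles; then F = 23 + x.
Edge–face incidences: 2E = 4·23 + 3·x = 92 + 3x.
Every vertex has degree 4, so 4V = 2E.
Euler: V − E + F = 2 ⇒ (2E)/4 − E + (23 + x) = 2.
Multiply by 8: 2·(2E) − 4·(2E) + 8·(23 + x) = 16, i.e. 184 + 8x − 2·(92 + 3x) = 16.
Collecting terms: 2x = 16, so x = 8.
Then 2E = 92 + 3·8 = 116, so E = 58, V = 2E/4 = 29, F = 23 + 8 = 31.

29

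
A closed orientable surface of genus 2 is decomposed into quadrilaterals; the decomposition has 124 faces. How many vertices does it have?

χ = 2 − 2·2 = -2, and every face is a square so 4F = 2E.
E = 4·124/2 = 248. Then V = -2 + E − F = -2 + 248 − 124 = 122.

122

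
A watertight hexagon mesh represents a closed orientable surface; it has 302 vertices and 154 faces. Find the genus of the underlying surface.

Every face is a hexagon, so 2E = 6·154 = 924, giving E = 462.
χ = V − E + F = 302 − 462 + 154 = -6.
For a closed orientable surface χ = 2 − 2g, so g = (2 − (-6))/2 = 4.

4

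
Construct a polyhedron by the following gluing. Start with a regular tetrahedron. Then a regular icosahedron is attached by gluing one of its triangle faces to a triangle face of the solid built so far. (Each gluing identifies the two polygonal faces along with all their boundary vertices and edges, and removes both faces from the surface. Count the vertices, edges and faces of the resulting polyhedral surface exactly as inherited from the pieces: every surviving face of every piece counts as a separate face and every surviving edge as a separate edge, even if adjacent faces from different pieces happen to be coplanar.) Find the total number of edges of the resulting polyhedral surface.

A regular tetrahedron: V=4, E=6, F=4.
Attach a regular icosahedron (V=12, E=30, F=20) along a 3-gon: merge 3 vertices and 3 edges, delete both glued faces → V=13, E=33, F=22.
Check: V − E + F = 13 − 33 + 22 = 2.

33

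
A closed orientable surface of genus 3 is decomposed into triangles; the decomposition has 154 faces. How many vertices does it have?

χ = 2 − 2·3 = -4, and every face is a triangle so 3F = 2E.
E = 3·154/2 = 231. Then V = -4 + E − F = -4 + 231 − 154 = 73.

73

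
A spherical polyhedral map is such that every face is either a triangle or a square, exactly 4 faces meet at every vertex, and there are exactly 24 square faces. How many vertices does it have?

30

Let x be the number of triangles; then F = 24 + x.
Edge–face incidences: 2E = 4·24 + 3·x = 96 + 3x.
Every vertex has degree 4, so 4V = 2E.
Euler: V − E + F = 2 ⇒ (2E)/4 − E + (24 + x) = 2.
Multiply by 8: 2·(2E) − 4·(2E) + 8·(24 + x) = 16, i.e. 192 + 8x − 2·(96 + 3x) = 16.
Collecting terms: 2x = 16, so x = 8.
Then 2E = 96 + 3·8 = 120, so E = 60, V = 2E/4 = 30, F = 24 + 8 = 32.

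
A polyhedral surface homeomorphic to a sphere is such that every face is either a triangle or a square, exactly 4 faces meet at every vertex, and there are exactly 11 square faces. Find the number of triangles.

Let x be the number of triangles; then F = 11 + x.
Edge–face incidences: 2E = 4·11 + 3·x = 44 + 3x.
Every vertex has degree 4, so 4V = 2E.
Euler: V − E + F = 2 ⇒ (2E)/4 − E + (11 + x) = 2.
Multiply by 8: 2·(2E) − 4·(2E) + 8·(11 + x) = 16, i.e. 88 + 8x − 2·(44 + 3x) = 16.
Collecting terms: 2x = 16, so x = 8.
Then 2E = 44 + 3·8 = 68, so E = 34, V = 2E/4 = 17, F = 11 + 8 = 19.

8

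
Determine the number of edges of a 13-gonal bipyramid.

39

A bipyramid over an n-gon has 2n triangular faces and n + 2 vertices: V = 13 + 2 = 15, E = 3·13 = 39, F = 2·13 = 26.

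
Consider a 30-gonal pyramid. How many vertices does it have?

A pyramid on an n-gon base has one n-gon and n triangles: V = 30 + 1 = 31, E = 2·30 = 60, F = 30 + 1 = 31.

31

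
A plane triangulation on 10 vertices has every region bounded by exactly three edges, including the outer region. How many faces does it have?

16

In a plane triangulation 3F = 2E and V − E + F = 2, so F = 2V − 4 = 2·10 − 4 = 16.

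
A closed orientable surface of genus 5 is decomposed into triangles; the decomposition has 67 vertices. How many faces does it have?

150

χ = 2 − 2·5 = -8, and every face is a triangle so 3F = 2E.
V − E + F = -8 with E = 3F/2 gives 67 − (3/2 − 1)·F = -8, so F = 150 and E = 225.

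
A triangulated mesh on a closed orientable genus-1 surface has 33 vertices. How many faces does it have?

66

χ = 2 − 2·1 = 0, and every face is a triangle so 3F = 2E.
V − E + F = 0 with E = 3F/2 gives 33 − (3/2 − 1)·F = 0, so F = 66 and E = 99.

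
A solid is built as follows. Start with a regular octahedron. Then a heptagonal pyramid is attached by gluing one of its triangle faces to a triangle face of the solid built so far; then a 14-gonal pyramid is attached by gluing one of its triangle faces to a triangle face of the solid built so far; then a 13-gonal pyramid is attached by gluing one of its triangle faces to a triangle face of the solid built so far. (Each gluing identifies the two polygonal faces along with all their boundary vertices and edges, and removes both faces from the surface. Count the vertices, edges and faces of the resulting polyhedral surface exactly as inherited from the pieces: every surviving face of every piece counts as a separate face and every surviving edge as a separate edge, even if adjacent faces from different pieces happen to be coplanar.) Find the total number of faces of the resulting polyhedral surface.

39

A regular octahedron: V=6, E=12, F=8.
Attach a heptagonal pyramid (V=8, E=14, F=8) along a 3-gon: merge 3 vertices and 3 edges, delete both glued faces → V=11, E=23, F=14.
Attach a 14-gonal pyramid (V=15, E=28, F=15) along a 3-gon: merge 3 vertices and 3 edges, delete both glued faces → V=23, E=48, F=27.
Attach a 13-gonal pyramid (V=14, E=26, F=14) along a 3-gon: merge 3 vertices and 3 edges, delete both glued faces → V=34, E=71, F=39.
Check: V − E + F = 34 − 71 + 39 = 2.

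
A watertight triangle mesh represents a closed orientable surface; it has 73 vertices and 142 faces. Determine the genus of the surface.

0

Every face is a triangle, so 2E = 3·142 = 426, giving E = 213.
χ = V − E + F = 73 − 213 + 142 = 2.
For a closed orientable surface χ = 2 − 2g, so g = (2 − (2))/2 = 0.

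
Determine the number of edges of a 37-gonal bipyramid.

A bipyramid over an n-gon has 2n triangular faces and n + 2 vertices: V = 37 + 2 = 39, E = 3·37 = 111, F = 2·37 = 74.

111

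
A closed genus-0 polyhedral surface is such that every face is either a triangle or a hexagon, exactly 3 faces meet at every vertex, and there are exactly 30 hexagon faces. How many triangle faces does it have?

Let x be the number of triangles; then F = 30 + x.
Edge–face incidences: 2E = 6·30 + 3·x = 180 + 3x.
Every vertex has degree 3, so 3V = 2E.
Euler: V − E + F = 2 ⇒ (2E)/3 − E + (30 + x) = 2.
Multiply by 6: 2·(2E) − 3·(2E) + 6·(30 + x) = 12, i.e. 180 + 6x − (180 + 3x) = 12.
Collecting terms: 3x = 12, so x = 4.
Then 2E = 180 + 3·4 = 192, so E = 96, V = 2E/3 = 64, F = 30 + 4 = 34.

4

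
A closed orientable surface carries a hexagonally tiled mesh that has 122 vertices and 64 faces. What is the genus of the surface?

Every face is a hexagon, so 2E = 6·64 = 384, giving E = 192.
χ = V − E + F = 122 − 192 + 64 = -6.
For a closed orientable surface χ = 2 − 2g, so g = (2 − (-6))/2 = 4.

4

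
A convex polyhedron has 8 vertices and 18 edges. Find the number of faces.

12

Here V − E + F = 2.
F = 2 − V + E = 2 − 8 + 18 = 12.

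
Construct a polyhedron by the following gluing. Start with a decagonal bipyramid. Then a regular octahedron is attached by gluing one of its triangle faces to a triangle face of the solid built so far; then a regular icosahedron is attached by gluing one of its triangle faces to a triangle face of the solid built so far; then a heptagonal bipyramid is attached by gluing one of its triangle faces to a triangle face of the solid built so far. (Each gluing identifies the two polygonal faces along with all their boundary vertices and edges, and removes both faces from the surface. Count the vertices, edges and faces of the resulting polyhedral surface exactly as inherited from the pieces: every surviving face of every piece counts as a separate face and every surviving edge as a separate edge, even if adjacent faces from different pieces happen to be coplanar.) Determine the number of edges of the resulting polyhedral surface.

84

A decagonal bipyramid: V=12, E=30, F=20.
Attach a regular octahedron (V=6, E=12, F=8) along a 3-gon: merge 3 vertices and 3 edges, delete both glued faces → V=15, E=39, F=26.
Attach a regular icosahedron (V=12, E=30, F=20) along a 3-gon: merge 3 vertices and 3 edges, delete both glued faces → V=24, E=66, F=44.
Attach a heptagonal bipyramid (V=9, E=21, F=14) along a 3-gon: merge 3 vertices and 3 edges, delete both glued faces → V=30, E=84, F=56.
Check: V − E + F = 30 − 84 + 56 = 2.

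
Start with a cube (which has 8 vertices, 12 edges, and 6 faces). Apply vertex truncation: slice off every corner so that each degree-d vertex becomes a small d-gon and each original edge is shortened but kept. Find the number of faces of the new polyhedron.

Truncation replaces each original edge-end by a new vertex, so V′ = 2E = 24.
Each original edge survives, and each old vertex of degree d contributes d new edges; summing degrees gives Σd = 2E, so E′ = E + 2E = 3E = 36.
Each original face survives and each original vertex becomes one new face: F′ = F + V = 14.

14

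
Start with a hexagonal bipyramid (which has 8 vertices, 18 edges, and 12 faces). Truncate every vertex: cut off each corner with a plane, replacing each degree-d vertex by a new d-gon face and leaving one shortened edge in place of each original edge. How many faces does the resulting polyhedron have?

Truncation replaces each original edge-end by a new vertex, so V′ = 2E = 36.
Each original edge survives, and each old vertex of degree d contributes d new edges; summing degrees gives Σd = 2E, so E′ = E + 2E = 3E = 54.
Each original face survives and each original vertex becomes one new face: F′ = F + V = 20.

20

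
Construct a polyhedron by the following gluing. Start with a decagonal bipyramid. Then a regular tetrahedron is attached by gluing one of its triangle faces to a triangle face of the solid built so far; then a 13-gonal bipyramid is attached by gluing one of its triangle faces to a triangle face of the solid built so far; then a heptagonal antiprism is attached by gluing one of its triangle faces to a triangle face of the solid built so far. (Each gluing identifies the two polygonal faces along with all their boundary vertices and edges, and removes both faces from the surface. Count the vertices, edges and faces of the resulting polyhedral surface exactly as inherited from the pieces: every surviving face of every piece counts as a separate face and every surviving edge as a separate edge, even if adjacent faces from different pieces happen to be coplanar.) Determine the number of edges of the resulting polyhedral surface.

94

A decagonal bipyramid: V=12, E=30, F=20.
Attach a regular tetrahedron (V=4, E=6, F=4) along a 3-gon: merge 3 vertices and 3 edges, delete both glued faces → V=13, E=33, F=22.
Attach a 13-gonal bipyramid (V=15, E=39, F=26) along a 3-gon: merge 3 vertices and 3 edges, delete both glued faces → V=25, E=69, F=46.
Attach a heptagonal antiprism (V=14, E=28, F=16) along a 3-gon: merge 3 vertices and 3 edges, delete both glued faces → V=36, E=94, F=60.
Check: V − E + F = 36 − 94 + 60 = 2.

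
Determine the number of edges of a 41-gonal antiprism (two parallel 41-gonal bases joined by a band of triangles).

An antiprism on an n-gon has two n-gon caps and 2n triangles: V = 2·41 = 82, E = 4·41 = 164, F = 2·41 + 2 = 84.
Check: V − E + F = 82 − 164 + 84 = 2.

164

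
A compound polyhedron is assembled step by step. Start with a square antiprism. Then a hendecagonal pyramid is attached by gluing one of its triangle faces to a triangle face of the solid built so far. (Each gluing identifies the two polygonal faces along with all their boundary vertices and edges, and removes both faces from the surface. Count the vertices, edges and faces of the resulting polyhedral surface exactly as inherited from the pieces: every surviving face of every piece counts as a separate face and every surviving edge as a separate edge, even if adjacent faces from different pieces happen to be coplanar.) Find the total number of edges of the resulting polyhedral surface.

A square antiprism: V=8, E=16, F=10.
Attach a hendecagonal pyramid (V=12, E=22, F=12) along a 3-gon: merge 3 vertices and 3 edges, delete both glued faces → V=17, E=35, F=20.
Check: V − E + F = 17 − 35 + 20 = 2.

35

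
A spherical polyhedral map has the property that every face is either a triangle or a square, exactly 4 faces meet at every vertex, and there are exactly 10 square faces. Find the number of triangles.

Let x be the number of triangles; then F = 10 + x.
Edge–face incidences: 2E = 4·10 + 3·x = 40 + 3x.
Every vertex has degree 4, so 4V = 2E.
Euler: V − E + F = 2 ⇒ (2E)/4 − E + (10 + x) = 2.
Multiply by 8: 2·(2E) − 4·(2E) + 8·(10 + x) = 16, i.e. 80 + 8x − 2·(40 + 3x) = 16.
Collecting terms: 2x = 16, so x = 8.
Then 2E = 40 + 3·8 = 64, so E = 32, V = 2E/4 = 16, F = 10 + 8 = 18.

8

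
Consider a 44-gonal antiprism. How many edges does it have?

176

An antiprism on an n-gon has two n-gon caps and 2n triangles: V = 2·44 = 88, E = 4·44 = 176, F = 2·44 + 2 = 90.
Check: V − E + F = 88 − 176 + 90 = 2.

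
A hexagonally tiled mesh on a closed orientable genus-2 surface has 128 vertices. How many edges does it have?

χ = 2 − 2·2 = -2, and every face is a hexagon so 6F = 2E.
V − E + F = -2 with E = 6F/2 gives 128 − (6/2 − 1)·F = -2, so F = 65 and E = 195.

195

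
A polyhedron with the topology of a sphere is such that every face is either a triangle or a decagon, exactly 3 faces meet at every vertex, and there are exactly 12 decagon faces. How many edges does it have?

Let x be the number of triangles; then F = 12 + x.
Edge–face incidences: 2E = 10·12 + 3·x = 120 + 3x.
Every vertex has degree 3, so 3V = 2E.
Euler: V − E + F = 2 ⇒ (2E)/3 − E + (12 + x) = 2.
Multiply by 6: 2·(2E) − 3·(2E) + 6·(12 + x) = 12, i.e. 72 + 6x − (120 + 3x) = 12.
Collecting terms: 3x − 48 = 12, so 3x = 60, so x = 20.
Then 2E = 120 + 3·20 = 180, so E = 90, V = 2E/3 = 60, F = 12 + 20 = 32.

90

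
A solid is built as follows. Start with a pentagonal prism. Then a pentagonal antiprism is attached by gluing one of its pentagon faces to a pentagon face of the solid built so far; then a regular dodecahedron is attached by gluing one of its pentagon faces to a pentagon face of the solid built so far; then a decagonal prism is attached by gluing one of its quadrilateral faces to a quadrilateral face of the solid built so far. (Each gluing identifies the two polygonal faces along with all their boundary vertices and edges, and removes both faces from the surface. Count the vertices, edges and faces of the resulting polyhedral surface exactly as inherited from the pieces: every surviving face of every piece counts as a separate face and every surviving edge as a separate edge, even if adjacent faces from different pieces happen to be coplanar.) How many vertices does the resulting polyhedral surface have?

46

A pentagonal prism: V=10, E=15, F=7.
Attach a pentagonal antiprism (V=10, E=20, F=12) along a 5-gon: merge 5 vertices and 5 edges, delete both glued faces → V=15, E=30, F=17.
Attach a regular dodecahedron (V=20, E=30, F=12) along a 5-gon: merge 5 vertices and 5 edges, delete both glued faces → V=30, E=55, F=27.
Attach a decagonal prism (V=20, E=30, F=12) along a 4-gon: merge 4 vertices and 4 edges, delete both glued faces → V=46, E=81, F=37.
Check: V − E + F = 46 − 81 + 37 = 2.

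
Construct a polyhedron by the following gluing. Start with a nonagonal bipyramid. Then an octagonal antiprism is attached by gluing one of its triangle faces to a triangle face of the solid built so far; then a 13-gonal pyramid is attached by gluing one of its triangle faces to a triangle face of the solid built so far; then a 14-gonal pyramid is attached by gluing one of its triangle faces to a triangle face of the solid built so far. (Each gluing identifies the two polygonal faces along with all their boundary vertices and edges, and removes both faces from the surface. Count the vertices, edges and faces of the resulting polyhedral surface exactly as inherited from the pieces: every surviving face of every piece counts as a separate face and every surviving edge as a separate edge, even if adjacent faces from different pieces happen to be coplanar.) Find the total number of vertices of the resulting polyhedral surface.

A nonagonal bipyramid: V=11, E=27, F=18.
Attach an octagonal antiprism (V=16, E=32, F=18) along a 3-gon: merge 3 vertices and 3 edges, delete both glued faces → V=24, E=56, F=34.
Attach a 13-gonal pyramid (V=14, E=26, F=14) along a 3-gon: merge 3 vertices and 3 edges, delete both glued faces → V=35, E=79, F=46.
Attach a 14-gonal pyramid (V=15, E=28, F=15) along a 3-gon: merge 3 vertices and 3 edges, delete both glued faces → V=47, E=104, F=59.
Check: V − E + F = 47 − 104 + 59 = 2.

47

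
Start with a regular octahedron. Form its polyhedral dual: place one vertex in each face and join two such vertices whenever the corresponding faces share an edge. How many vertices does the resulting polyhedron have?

The base solid has V = 6, E = 12, F = 8.
The dual swaps V and F and preserves E: V′ = F = 8, E′ = E = 12, F′ = V = 6.

8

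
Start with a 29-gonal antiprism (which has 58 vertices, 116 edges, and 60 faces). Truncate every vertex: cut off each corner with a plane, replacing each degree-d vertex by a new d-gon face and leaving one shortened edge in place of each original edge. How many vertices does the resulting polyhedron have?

Truncation replaces each original edge-end by a new vertex, so V′ = 2E = 232.
Each original edge survives, and each old vertex of degree d contributes d new edges; summing degrees gives Σd = 2E, so E′ = E + 2E = 3E = 348.
Each original face survives and each original vertex becomes one new face: F′ = F + V = 118.

232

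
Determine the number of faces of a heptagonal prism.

A prism on an n-gon has two n-gon bases and n rectangular sides: V = 2·7 = 14, E = 3·7 = 21, F = 7 + 2 = 9.

9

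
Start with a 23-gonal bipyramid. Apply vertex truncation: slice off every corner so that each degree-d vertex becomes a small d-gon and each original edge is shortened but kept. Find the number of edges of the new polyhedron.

207

The base solid has V = 25, E = 69, F = 46.
Truncation replaces each original edge-end by a new vertex, so V′ = 2E = 138.
Each original edge survives, and each old vertex of degree d contributes d new edges; summing degrees gives Σd = 2E, so E′ = E + 2E = 3E = 207.
Each original face survives and each original vertex becomes one new face: F′ = F + V = 71.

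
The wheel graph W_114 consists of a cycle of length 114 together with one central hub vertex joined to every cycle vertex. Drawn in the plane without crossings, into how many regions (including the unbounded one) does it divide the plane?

115

W_114 has V = 114 + 1 = 115 vertices and E = 2·114 = 228 edges.
By Euler's formula F = 2 − V + E = 2 − 115 + 228 = 115.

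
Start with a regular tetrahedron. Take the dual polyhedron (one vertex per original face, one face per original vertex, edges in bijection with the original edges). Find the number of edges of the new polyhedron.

6

The base solid has V = 4, E = 6, F = 4.
The dual swaps V and F and preserves E: V′ = F = 4, E′ = E = 6, F′ = V = 4.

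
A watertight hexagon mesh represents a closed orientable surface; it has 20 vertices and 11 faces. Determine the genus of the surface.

2

Every face is a hexagon, so 2E = 6·11 = 66, giving E = 33.
χ = V − E + F = 20 − 33 + 11 = -2.
For a closed orientable surface χ = 2 − 2g, so g = (2 − (-2))/2 = 2.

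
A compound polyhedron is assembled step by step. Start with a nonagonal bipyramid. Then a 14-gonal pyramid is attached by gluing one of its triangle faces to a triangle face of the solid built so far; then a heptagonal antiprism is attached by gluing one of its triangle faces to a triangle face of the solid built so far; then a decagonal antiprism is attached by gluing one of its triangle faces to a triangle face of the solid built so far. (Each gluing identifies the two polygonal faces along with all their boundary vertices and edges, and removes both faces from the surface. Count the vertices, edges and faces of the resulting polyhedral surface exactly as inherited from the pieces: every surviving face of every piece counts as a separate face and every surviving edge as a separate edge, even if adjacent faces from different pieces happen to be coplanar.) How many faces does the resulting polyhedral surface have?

65

A nonagonal bipyramid: V=11, E=27, F=18.
Attach a 14-gonal pyramid (V=15, E=28, F=15) along a 3-gon: merge 3 vertices and 3 edges, delete both glued faces → V=23, E=52, F=31.
Attach a heptagonal antiprism (V=14, E=28, F=16) along a 3-gon: merge 3 vertices and 3 edges, delete both glued faces → V=34, E=77, F=45.
Attach a decagonal antiprism (V=20, E=40, F=22) along a 3-gon: merge 3 vertices and 3 edges, delete both glued faces → V=51, E=114, F=65.
Check: V − E + F = 51 − 114 + 65 = 2.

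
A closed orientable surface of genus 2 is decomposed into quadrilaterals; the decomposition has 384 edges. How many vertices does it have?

χ = 2 − 2·2 = -2, and every face is a square so 4F = 2E.
F = 2E/4 = 192. Then V = -2 + E − F = -2 + 384 − 192 = 190.

190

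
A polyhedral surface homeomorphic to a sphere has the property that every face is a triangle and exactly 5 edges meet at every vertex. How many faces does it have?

20

Each face has 3 edges and each edge borders two faces, so 2E = 3F.
Each vertex has degree 5, so 5V = 2E and hence V = 3F/5.
Euler: V − E + F = 2 ⇒ (3F/5) − (3F/2) + F = 2.
Multiply by 10: (6 − 15 + 10)F = 20, i.e. 1F = 20.
So F = 20, E = 3·20/2 = 30, V = 3·20/5 = 12.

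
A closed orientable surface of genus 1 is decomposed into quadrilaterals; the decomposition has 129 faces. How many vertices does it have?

χ = 2 − 2·1 = 0, and every face is a square so 4F = 2E.
E = 4·129/2 = 258. Then V = 0 + E − F = 0 + 258 − 129 = 129.

129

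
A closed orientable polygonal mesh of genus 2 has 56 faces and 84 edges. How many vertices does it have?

For a closed orientable surface of genus 2, χ = 2 − 2·2 = -2.
V = -2 + E − F = -2 + 84 − 56 = 26.

26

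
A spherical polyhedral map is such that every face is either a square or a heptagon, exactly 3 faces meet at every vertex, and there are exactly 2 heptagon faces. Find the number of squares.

7

Let x be the number of squares; then F = 2 + x.
Edge–face incidences: 2E = 7·2 + 4·x = 14 + 4x.
Every vertex has degree 3, so 3V = 2E.
Euler: V − E + F = 2 ⇒ (2E)/3 − E + (2 + x) = 2.
Multiply by 6: 2·(2E) − 3·(2E) + 6·(2 + x) = 12, i.e. 12 + 6x − (14 + 4x) = 12.
Collecting terms: 2x − 2 = 12, so 2x = 14, so x = 7.
Then 2E = 14 + 4·7 = 42, so E = 21, V = 2E/3 = 14, F = 2 + 7 = 9.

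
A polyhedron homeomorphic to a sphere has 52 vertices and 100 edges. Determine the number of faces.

Here V − E + F = 2.
F = 2 − V + E = 2 − 52 + 100 = 50.

50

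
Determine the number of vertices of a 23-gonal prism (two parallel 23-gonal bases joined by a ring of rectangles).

46

A prism on an n-gon has two n-gon bases and n rectangular sides: V = 2·23 = 46, E = 3·23 = 69, F = 23 + 2 = 25.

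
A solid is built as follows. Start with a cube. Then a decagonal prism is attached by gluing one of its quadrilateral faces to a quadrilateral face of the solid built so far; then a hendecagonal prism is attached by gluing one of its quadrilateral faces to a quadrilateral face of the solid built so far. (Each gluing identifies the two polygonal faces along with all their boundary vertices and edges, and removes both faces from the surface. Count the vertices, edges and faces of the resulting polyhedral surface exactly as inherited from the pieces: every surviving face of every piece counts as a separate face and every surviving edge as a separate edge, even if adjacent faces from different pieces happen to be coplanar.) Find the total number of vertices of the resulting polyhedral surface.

42

A cube: V=8, E=12, F=6.
Attach a decagonal prism (V=20, E=30, F=12) along a 4-gon: merge 4 vertices and 4 edges, delete both glued faces → V=24, E=38, F=16.
Attach a hendecagonal prism (V=22, E=33, F=13) along a 4-gon: merge 4 vertices and 4 edges, delete both glued faces → V=42, E=67, F=27.
Check: V − E + F = 42 − 67 + 27 = 2.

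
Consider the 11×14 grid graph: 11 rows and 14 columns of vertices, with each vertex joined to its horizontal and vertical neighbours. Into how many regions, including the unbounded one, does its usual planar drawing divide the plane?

131

The grid has V = 11·14 = 154 vertices and E = 11·13 + 14·10 = 283 edges.
F = 2 − V + E = 2 − 154 + 283 = 131.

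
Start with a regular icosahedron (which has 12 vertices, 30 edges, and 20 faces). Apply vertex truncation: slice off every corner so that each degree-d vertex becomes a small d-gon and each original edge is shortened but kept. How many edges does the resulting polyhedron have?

Truncation replaces each original edge-end by a new vertex, so V′ = 2E = 60.
Each original edge survives, and each old vertex of degree d contributes d new edges; summing degrees gives Σd = 2E, so E′ = E + 2E = 3E = 90.
Each original face survives and each original vertex becomes one new face: F′ = F + V = 32.

90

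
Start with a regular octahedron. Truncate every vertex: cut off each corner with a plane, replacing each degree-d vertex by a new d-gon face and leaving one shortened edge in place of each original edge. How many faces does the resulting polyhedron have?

The base solid has V = 6, E = 12, F = 8.
Truncation replaces each original edge-end by a new vertex, so V′ = 2E = 24.
Each original edge survives, and each old vertex of degree d contributes d new edges; summing degrees gives Σd = 2E, so E′ = E + 2E = 3E = 36.
Each original face survives and each original vertex becomes one new face: F′ = F + V = 14.

14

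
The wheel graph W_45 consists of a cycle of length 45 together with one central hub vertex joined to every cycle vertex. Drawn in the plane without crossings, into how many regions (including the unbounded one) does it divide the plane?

W_45 has V = 45 + 1 = 46 vertices and E = 2·45 = 90 edges.
By Euler's formula F = 2 − V + E = 2 − 46 + 90 = 46.

46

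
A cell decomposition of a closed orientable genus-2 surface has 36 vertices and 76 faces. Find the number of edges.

114

For a closed orientable surface of genus 2, χ = 2 − 2·2 = -2.
E = V + F − (-2) = 36 + 76 − (-2) = 114.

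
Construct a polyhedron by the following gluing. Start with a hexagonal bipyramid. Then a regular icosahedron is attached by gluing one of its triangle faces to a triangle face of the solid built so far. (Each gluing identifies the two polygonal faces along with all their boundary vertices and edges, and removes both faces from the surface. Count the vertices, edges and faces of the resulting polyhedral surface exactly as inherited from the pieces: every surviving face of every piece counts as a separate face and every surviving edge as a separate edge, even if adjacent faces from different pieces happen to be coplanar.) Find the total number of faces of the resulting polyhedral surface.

A hexagonal bipyramid: V=8, E=18, F=12.
Attach a regular icosahedron (V=12, E=30, F=20) along a 3-gon: merge 3 vertices and 3 edges, delete both glued faces → V=17, E=45, F=30.
Check: V − E + F = 17 − 45 + 30 = 2.

30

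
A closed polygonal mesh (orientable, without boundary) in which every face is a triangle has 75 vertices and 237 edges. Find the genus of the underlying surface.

3

Every face is a triangle and each edge borders two faces, so 3F = 2·237, giving F = 158.
χ = V − E + F = 75 − 237 + 158 = -4.
For a closed orientable surface χ = 2 − 2g, so g = (2 − (-4))/2 = 3.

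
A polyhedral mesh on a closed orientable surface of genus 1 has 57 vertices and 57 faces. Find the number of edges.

114

For a closed orientable surface of genus 1, χ = 2 − 2·1 = 0.
E = V + F − (0) = 57 + 57 − (0) = 114.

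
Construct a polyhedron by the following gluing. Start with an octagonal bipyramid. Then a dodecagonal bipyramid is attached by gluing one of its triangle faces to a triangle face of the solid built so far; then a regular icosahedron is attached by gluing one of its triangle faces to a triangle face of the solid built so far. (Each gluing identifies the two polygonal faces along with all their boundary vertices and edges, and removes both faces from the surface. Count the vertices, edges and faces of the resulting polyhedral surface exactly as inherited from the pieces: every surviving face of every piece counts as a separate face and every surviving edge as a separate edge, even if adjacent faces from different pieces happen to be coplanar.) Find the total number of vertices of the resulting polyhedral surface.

30

An octagonal bipyramid: V=10, E=24, F=16.
Attach a dodecagonal bipyramid (V=14, E=36, F=24) along a 3-gon: merge 3 vertices and 3 edges, delete both glued faces → V=21, E=57, F=38.
Attach a regular icosahedron (V=12, E=30, F=20) along a 3-gon: merge 3 vertices and 3 edges, delete both glued faces → V=30, E=84, F=56.
Check: V − E + F = 30 − 84 + 56 = 2.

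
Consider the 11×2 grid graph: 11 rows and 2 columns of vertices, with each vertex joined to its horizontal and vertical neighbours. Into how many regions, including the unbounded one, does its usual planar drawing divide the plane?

The grid has V = 11·2 = 22 vertices and E = 11·1 + 2·10 = 31 edges.
F = 2 − V + E = 2 − 22 + 31 = 11.

11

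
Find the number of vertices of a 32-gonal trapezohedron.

66

The n-trapezohedron (dual of the n-antiprism) has V = 2·32 + 2 = 66, E = 4·32 = 128, F = 2·32 = 64.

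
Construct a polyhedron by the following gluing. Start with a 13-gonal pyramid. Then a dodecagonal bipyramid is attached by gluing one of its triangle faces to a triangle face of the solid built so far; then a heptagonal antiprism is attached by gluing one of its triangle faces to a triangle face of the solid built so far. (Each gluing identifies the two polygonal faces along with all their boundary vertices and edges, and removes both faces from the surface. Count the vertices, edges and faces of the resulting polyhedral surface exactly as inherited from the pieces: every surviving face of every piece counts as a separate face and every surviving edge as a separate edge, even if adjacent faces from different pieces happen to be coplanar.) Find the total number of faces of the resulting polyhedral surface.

A 13-gonal pyramid: V=14, E=26, F=14.
Attach a dodecagonal bipyramid (V=14, E=36, F=24) along a 3-gon: merge 3 vertices and 3 edges, delete both glued faces → V=25, E=59, F=36.
Attach a heptagonal antiprism (V=14, E=28, F=16) along a 3-gon: merge 3 vertices and 3 edges, delete both glued faces → V=36, E=84, F=50.
Check: V − E + F = 36 − 84 + 50 = 2.

50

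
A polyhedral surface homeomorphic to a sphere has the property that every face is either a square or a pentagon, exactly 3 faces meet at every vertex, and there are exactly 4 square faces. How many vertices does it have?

12

Let x be the number of pentagons; then F = 4 + x.
Edge–face incidences: 2E = 4·4 + 5·x = 16 + 5x.
Every vertex has degree 3, so 3V = 2E.
Euler: V − E + F = 2 ⇒ (2E)/3 − E + (4 + x) = 2.
Multiply by 6: 2·(2E) − 3·(2E) + 6·(4 + x) = 12, i.e. 24 + 6x − (16 + 5x) = 12.
Collecting terms: x + 8 = 12, so x = 4.
Then 2E = 16 + 5·4 = 36, so E = 18, V = 2E/3 = 12, F = 4 + 4 = 8.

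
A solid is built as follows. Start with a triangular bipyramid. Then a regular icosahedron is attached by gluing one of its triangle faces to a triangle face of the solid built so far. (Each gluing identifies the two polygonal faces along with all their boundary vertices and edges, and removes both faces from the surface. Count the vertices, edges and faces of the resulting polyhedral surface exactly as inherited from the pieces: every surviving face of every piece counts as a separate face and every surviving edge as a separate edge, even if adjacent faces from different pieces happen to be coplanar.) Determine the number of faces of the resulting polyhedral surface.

24

A triangular bipyramid: V=5, E=9, F=6.
Attach a regular icosahedron (V=12, E=30, F=20) along a 3-gon: merge 3 vertices and 3 edges, delete both glued faces → V=14, E=36, F=24.
Check: V − E + F = 14 − 36 + 24 = 2.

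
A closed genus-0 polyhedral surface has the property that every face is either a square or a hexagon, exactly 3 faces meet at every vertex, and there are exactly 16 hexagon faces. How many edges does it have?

60

Let x be the number of squares; then F = 16 + x.
Edge–face incidences: 2E = 6·16 + 4·x = 96 + 4x.
Every vertex has degree 3, so 3V = 2E.
Euler: V − E + F = 2 ⇒ (2E)/3 − E + (16 + x) = 2.
Multiply by 6: 2·(2E) − 3·(2E) + 6·(16 + x) = 12, i.e. 96 + 6x − (96 + 4x) = 12.
Collecting terms: 2x = 12, so x = 6.
Then 2E = 96 + 4·6 = 120, so E = 60, V = 2E/3 = 40, F = 16 + 6 = 22.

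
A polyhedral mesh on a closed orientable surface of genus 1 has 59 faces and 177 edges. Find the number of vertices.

For a closed orientable surface of genus 1, χ = 2 − 2·1 = 0.
V = 0 + E − F = 0 + 177 − 59 = 118.

118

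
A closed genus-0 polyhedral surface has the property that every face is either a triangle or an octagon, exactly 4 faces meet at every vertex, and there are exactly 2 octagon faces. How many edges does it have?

Let x be the number of triangles; then F = 2 + x.
Edge–face incidences: 2E = 8·2 + 3·x = 16 + 3x.
Every vertex has degree 4, so 4V = 2E.
Euler: V − E + F = 2 ⇒ (2E)/4 − E + (2 + x) = 2.
Multiply by 8: 2·(2E) − 4·(2E) + 8·(2 + x) = 16, i.e. 16 + 8x − 2·(16 + 3x) = 16.
Collecting terms: 2x − 16 = 16, so 2x = 32, so x = 16.
Then 2E = 16 + 3·16 = 64, so E = 32, V = 2E/4 = 16, F = 2 + 16 = 18.

32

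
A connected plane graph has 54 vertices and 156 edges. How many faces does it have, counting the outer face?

Euler's formula for a connected plane graph: V − E + F = 2, so F = 2 − 54 + 156 = 104.

104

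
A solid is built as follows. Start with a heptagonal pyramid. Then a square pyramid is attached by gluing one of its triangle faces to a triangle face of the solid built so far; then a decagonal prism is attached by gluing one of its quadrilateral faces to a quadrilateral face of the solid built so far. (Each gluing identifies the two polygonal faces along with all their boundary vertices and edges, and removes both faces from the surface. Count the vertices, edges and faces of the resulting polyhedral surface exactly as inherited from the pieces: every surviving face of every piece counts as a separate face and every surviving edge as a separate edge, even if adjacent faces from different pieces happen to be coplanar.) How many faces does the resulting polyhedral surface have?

21

A heptagonal pyramid: V=8, E=14, F=8.
Attach a square pyramid (V=5, E=8, F=5) along a 3-gon: merge 3 vertices and 3 edges, delete both glued faces → V=10, E=19, F=11.
Attach a decagonal prism (V=20, E=30, F=12) along a 4-gon: merge 4 vertices and 4 edges, delete both glued faces → V=26, E=45, F=21.
Check: V − E + F = 26 − 45 + 21 = 2.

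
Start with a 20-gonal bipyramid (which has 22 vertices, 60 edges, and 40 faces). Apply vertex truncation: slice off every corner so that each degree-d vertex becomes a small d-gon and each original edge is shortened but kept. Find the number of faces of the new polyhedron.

Truncation replaces each original edge-end by a new vertex, so V′ = 2E = 120.
Each original edge survives, and each old vertex of degree d contributes d new edges; summing degrees gives Σd = 2E, so E′ = E + 2E = 3E = 180.
Each original face survives and each original vertex becomes one new face: F′ = F + V = 62.

62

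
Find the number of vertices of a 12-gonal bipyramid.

14

A bipyramid over an n-gon has 2n triangular faces and n + 2 vertices: V = 12 + 2 = 14, E = 3·12 = 36, F = 2·12 = 24.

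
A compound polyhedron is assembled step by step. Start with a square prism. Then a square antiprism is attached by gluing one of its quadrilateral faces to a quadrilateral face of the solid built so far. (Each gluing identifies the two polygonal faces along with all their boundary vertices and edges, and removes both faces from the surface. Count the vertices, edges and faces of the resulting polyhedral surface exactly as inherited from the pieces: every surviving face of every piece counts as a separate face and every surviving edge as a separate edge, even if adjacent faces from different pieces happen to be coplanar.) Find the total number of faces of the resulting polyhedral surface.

A square prism: V=8, E=12, F=6.
Attach a square antiprism (V=8, E=16, F=10) along a 4-gon: merge 4 vertices and 4 edges, delete both glued faces → V=12, E=24, F=14.
Check: V − E + F = 12 − 24 + 14 = 2.

14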